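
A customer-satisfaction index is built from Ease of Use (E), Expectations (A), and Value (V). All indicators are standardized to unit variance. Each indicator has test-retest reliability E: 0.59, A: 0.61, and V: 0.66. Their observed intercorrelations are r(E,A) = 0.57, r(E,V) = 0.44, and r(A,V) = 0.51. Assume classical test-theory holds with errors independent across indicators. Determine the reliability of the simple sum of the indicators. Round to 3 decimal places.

0.811

Var(E+A+V) = 3 + 2·[0.57 + 0.44 + 0.51] = 3 + 3.04 = 6.04.
With uncorrelated errors the cross-covariances are all true-score covariance, so they carry over unchanged; only the diagonal terms shrink to ρᵢσᵢ².
True-score variance = [0.59 + 0.61 + 0.66] + 3.04 = 1.86 + 3.04 = 4.9.
Reliability = 4.9 / 6.04 = 0.811.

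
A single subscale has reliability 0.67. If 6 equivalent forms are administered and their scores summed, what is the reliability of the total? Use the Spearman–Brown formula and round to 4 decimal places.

ρ_k = kρ / (1 + (k−1)ρ) = 6·0.67 / (1 + 5·0.67) = 4.020 / 4.350 = 0.9241.

0.9241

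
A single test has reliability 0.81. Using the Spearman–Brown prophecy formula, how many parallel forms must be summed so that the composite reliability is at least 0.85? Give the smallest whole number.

2

k ≥ ρ*(1−ρ₁)/(ρ₁(1−ρ*)) = 0.85·0.19 / (0.81·0.15) = 1.329.
Smallest integer k = 2.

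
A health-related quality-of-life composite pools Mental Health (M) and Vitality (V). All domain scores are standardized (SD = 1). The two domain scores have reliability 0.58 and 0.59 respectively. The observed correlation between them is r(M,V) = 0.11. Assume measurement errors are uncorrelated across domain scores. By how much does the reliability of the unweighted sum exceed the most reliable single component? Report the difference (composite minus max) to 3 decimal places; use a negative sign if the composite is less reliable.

Var(sum) = 2 + 0.22 = 2.22; true-score variance = 1.17 + 0.22 = 1.39; composite reliability = 0.6261.
Max component reliability = 0.5900.
Difference = 0.6261 − 0.5900 = 0.036.

0.036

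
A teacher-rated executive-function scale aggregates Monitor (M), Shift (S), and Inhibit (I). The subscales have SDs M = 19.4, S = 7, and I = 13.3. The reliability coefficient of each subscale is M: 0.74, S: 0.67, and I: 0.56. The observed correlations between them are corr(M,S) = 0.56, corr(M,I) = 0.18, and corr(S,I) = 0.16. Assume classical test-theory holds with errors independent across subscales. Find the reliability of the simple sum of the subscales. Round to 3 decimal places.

0.781

Var(M+S+I) = 19.4² + 7² + 13.3² + 2·[19.4·7·0.56 + 19.4·13.3·0.18 + 7·13.3·0.16] = 602.25 + 274.775 = 877.025.
Under uncorrelated errors the observed covariances equal the true-score covariances, so only the own-variance terms attenuate.
True-score variance = [19.4²·0.74 + 7²·0.67 + 13.3²·0.56] + 274.775 = 410.395 + 274.775 = 685.17.
Reliability = 685.17 / 877.025 = 0.781.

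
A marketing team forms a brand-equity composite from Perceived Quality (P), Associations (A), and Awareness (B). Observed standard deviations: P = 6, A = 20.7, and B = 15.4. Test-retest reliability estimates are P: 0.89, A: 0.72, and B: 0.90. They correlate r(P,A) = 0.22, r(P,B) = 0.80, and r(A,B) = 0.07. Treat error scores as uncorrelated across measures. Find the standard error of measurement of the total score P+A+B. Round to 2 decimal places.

12.15

Var(total) = 701.65 + 247.117 = 948.767.
True-score variance = 553.997 + 247.117 = 801.114, so reliability = 0.8444.
Error variance = 948.767 − 801.114 = 147.653; SEM = √147.653 = 12.15.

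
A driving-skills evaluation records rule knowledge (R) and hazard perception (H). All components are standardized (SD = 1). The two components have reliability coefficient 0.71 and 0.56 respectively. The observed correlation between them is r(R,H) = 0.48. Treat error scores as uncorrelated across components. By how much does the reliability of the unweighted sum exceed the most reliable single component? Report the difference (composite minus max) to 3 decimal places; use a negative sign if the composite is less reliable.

Var(sum) = 2 + 0.96 = 2.96; true-score variance = 1.27 + 0.96 = 2.23; composite reliability = 0.7534.
Max component reliability = 0.7100.
Difference = 0.7534 − 0.7100 = 0.043.

0.043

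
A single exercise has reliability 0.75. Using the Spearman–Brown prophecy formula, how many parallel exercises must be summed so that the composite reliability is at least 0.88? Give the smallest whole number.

3

k ≥ ρ*(1−ρ₁)/(ρ₁(1−ρ*)) = 0.88·0.25 / (0.75·0.12) = 2.444.
Smallest integer k = 3.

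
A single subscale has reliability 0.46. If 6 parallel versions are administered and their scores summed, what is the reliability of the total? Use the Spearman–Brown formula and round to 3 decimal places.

0.836

ρ_k = kρ / (1 + (k−1)ρ) = 6·0.46 / (1 + 5·0.46) = 2.760 / 3.300 = 0.836.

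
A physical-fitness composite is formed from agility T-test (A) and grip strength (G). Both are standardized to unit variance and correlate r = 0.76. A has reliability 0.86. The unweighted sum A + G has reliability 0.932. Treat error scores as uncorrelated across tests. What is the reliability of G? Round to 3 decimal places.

0.901

Var(A+G) = 2 + 2·0.76 = 3.520.
True-score variance = ρ_A + ρ_G + 2·0.76, so 0.932 = (0.86 + ρ_G + 1.52) / 3.520.
ρ_G = 0.932·3.520 − 0.86 − 1.52 = 0.901.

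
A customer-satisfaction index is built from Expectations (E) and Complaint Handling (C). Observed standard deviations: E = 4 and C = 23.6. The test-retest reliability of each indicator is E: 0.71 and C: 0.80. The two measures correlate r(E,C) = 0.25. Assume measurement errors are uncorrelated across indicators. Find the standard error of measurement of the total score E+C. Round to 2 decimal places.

Var(total) = 572.96 + 47.2 = 620.16.
True-score variance = 456.928 + 47.2 = 504.128, so reliability = 0.8129.
Error variance = 620.16 − 504.128 = 116.032; SEM = √116.032 = 10.77.

10.77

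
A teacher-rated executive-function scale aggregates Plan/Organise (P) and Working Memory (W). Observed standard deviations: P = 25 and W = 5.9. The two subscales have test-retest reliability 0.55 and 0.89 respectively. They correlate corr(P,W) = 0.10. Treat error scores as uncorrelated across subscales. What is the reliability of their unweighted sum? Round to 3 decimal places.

Var(P+W) = 25² + 5.9² + 2·[25·5.9·0.10] = 659.81 + 29.5 = 689.31.
Under uncorrelated errors the observed covariances equal the true-score covariances, so only the own-variance terms attenuate.
True-score variance = [25²·0.55 + 5.9²·0.89] + 29.5 = 374.731 + 29.5 = 404.231.
Reliability = 404.231 / 689.31 = 0.586.

0.586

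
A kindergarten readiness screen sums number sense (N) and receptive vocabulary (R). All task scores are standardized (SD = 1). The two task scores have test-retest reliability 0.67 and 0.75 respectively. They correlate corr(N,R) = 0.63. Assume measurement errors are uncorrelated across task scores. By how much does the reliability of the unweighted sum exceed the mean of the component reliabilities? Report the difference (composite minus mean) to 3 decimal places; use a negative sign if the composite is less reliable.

0.112

Var(sum) = 2 + 1.26 = 3.26; true-score variance = 1.42 + 1.26 = 2.68; composite reliability = 0.8221.
Mean component reliability = 0.7100.
Difference = 0.8221 − 0.7100 = 0.112.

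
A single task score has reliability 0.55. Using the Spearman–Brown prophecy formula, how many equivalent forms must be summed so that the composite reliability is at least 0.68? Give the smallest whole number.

k ≥ ρ*(1−ρ₁)/(ρ₁(1−ρ*)) = 0.68·0.45 / (0.55·0.32) = 1.739.
Smallest integer k = 2.

2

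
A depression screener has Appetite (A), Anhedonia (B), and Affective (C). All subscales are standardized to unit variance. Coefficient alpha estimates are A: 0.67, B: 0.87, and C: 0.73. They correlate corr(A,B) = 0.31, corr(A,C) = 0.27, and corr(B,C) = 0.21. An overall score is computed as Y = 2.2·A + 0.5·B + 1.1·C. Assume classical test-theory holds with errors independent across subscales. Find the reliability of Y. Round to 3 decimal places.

Var(Y) = 2.2² + 0.5² + 1.1² + 2·[1.1·0.31 + 2.42·0.27 + 0.55·0.21] = 6.3 + 2.2198 = 8.5198.
With uncorrelated errors the cross-covariances are all true-score covariance, so they carry over unchanged; only the diagonal terms shrink to ρᵢσᵢ².
True-score variance = [2.2²·0.67 + 0.5²·0.87 + 1.1²·0.73] + 2.2198 = 4.3436 + 2.2198 = 6.5634.
Reliability = 6.5634 / 8.5198 = 0.770.

0.770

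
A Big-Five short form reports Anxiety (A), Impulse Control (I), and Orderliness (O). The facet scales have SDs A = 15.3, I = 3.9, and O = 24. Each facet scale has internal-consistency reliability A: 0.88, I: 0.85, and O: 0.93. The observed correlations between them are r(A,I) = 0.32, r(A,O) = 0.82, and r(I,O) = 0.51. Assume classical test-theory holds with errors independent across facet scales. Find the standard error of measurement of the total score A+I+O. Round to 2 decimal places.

Var(total) = 825.3 + 735.869 = 1561.17.
True-score variance = 754.608 + 735.869 = 1490.48, so reliability = 0.9547.
Error variance = 1561.17 − 1490.48 = 70.6923; SEM = √70.6923 = 8.41.

8.41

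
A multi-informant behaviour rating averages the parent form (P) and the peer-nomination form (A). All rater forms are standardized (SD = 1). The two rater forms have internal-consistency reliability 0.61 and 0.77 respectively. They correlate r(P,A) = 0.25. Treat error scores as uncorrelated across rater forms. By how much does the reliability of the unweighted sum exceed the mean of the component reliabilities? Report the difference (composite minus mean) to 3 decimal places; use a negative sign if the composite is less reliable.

Var(sum) = 2 + 0.5 = 2.5; true-score variance = 1.38 + 0.5 = 1.88; composite reliability = 0.7520.
Mean component reliability = 0.6900.
Difference = 0.7520 − 0.6900 = 0.062.

0.062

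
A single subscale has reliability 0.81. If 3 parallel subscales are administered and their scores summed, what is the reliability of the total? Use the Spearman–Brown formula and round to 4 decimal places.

0.9275

ρ_k = kρ / (1 + (k−1)ρ) = 3·0.81 / (1 + 2·0.81) = 2.430 / 2.620 = 0.9275.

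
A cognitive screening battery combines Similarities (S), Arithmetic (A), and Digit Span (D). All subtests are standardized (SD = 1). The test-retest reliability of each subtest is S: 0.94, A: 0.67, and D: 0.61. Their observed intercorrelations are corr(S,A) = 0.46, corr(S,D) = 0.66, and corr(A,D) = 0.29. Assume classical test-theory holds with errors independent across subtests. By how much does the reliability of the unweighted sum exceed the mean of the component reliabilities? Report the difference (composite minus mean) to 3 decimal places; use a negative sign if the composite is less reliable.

0.126

Var(sum) = 3 + 2.82 = 5.82; true-score variance = 2.22 + 2.82 = 5.04; composite reliability = 0.8660.
Mean component reliability = 0.7400.
Difference = 0.8660 − 0.7400 = 0.126.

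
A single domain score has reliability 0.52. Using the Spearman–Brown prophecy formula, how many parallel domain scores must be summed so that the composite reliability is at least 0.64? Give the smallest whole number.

k ≥ ρ*(1−ρ₁)/(ρ₁(1−ρ*)) = 0.64·0.48 / (0.52·0.36) = 1.641.
Smallest integer k = 2.

2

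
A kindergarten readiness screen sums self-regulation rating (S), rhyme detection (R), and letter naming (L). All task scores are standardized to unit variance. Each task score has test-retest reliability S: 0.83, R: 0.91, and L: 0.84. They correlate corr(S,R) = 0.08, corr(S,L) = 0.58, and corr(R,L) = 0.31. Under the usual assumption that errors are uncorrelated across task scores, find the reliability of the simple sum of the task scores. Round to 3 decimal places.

0.915

Var(S+R+L) = 3 + 2·[0.08 + 0.58 + 0.31] = 3 + 1.94 = 4.94.
With uncorrelated errors the cross-covariances are all true-score covariance, so they carry over unchanged; only the diagonal terms shrink to ρᵢσᵢ².
True-score variance = [0.83 + 0.91 + 0.84] + 1.94 = 2.58 + 1.94 = 4.52.
Reliability = 4.52 / 4.94 = 0.915.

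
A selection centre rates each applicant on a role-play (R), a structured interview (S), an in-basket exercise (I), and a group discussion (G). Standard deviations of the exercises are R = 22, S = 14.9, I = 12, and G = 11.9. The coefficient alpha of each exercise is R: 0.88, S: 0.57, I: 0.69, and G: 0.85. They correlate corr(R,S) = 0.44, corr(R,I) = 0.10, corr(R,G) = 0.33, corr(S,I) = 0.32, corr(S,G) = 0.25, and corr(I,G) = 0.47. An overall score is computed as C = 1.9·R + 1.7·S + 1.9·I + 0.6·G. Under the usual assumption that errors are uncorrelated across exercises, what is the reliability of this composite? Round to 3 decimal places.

0.866

Var(C) = 1.9²·22² + 1.7²·14.9² + 1.9²·12² + 0.6²·11.9² + 2·[3.23·22·14.9·0.44 + 3.61·22·12·0.10 + 1.14·22·11.9·0.33 + 3.23·14.9·12·0.32 + 1.02·14.9·11.9·0.25 + 1.14·12·11.9·0.47] = 2959.67 + 1932.39 = 4892.06.
Under uncorrelated errors the observed covariances equal the true-score covariances, so only the own-variance terms attenuate.
True-score variance = [1.9²·22²·0.88 + 1.7²·14.9²·0.57 + 1.9²·12²·0.69 + 0.6²·11.9²·0.85] + 1932.39 = 2305.31 + 1932.39 = 4237.7.
Reliability = 4237.7 / 4892.06 = 0.866.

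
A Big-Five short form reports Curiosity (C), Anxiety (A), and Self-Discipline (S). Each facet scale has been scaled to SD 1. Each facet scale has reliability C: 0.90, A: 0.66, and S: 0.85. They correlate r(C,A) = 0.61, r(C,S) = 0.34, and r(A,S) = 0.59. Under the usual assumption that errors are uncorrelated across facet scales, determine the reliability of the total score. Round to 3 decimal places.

0.903

Var(C+A+S) = 3 + 2·[0.61 + 0.34 + 0.59] = 3 + 3.08 = 6.08.
Because errors are independent across components, Cov(Tᵢ,Tⱼ) = Cov(Xᵢ,Xⱼ); the off-diagonal part of the true-score variance is the same as above.
True-score variance = [0.90 + 0.66 + 0.85] + 3.08 = 2.41 + 3.08 = 5.49.
Reliability = 5.49 / 6.08 = 0.903.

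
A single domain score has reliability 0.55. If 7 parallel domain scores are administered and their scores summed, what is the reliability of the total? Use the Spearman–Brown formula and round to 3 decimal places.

ρ_k = kρ / (1 + (k−1)ρ) = 7·0.55 / (1 + 6·0.55) = 3.850 / 4.300 = 0.895.

0.895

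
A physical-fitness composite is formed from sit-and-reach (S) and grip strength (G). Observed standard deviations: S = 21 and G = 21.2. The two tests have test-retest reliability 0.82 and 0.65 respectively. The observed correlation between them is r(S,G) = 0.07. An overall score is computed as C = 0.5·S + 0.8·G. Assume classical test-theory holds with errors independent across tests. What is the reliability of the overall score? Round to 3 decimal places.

Var(C) = 0.5²·21² + 0.8²·21.2² + 2·[0.4·21·21.2·0.07] = 397.892 + 24.9312 = 422.823.
Because errors are independent across components, Cov(Tᵢ,Tⱼ) = Cov(Xᵢ,Xⱼ); the off-diagonal part of the true-score variance is the same as above.
True-score variance = [0.5²·21²·0.82 + 0.8²·21.2²·0.65] + 24.9312 = 277.372 + 24.9312 = 302.303.
Reliability = 302.303 / 422.823 = 0.715.

0.715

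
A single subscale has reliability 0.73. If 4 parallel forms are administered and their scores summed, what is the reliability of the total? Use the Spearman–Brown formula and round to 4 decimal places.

0.9154

ρ_k = kρ / (1 + (k−1)ρ) = 4·0.73 / (1 + 3·0.73) = 2.920 / 3.190 = 0.9154.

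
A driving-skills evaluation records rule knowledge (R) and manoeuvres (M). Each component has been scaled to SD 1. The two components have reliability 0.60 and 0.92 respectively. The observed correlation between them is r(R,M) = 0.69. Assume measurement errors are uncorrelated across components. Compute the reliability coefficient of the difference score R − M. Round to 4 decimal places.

0.2258

Var(R−M) = 1 + 1 − 2·0.69 = 2 − 1.38 = 0.62.
Under uncorrelated errors the observed covariances equal the true-score covariances, so only the own-variance terms attenuate.
True-score variance = [0.60 + 0.92] − 1.38 = 1.52 − 1.38 = 0.14.
Reliability = 0.14 / 0.62 = 0.2258.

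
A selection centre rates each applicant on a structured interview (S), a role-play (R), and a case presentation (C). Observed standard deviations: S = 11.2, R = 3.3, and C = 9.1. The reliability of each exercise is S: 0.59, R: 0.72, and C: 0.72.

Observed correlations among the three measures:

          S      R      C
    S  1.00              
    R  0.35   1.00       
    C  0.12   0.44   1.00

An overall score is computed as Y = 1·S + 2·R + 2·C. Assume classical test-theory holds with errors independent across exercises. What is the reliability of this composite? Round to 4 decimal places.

0.7787

Var(Y) = 11.2² + 2²·3.3² + 2²·9.1² + 2·[2·11.2·3.3·0.35 + 2·11.2·9.1·0.12 + 4·3.3·9.1·0.44] = 500.24 + 206.371 = 706.611.
With uncorrelated errors the cross-covariances are all true-score covariance, so they carry over unchanged; only the diagonal terms shrink to ρᵢσᵢ².
True-score variance = [11.2²·0.59 + 2²·3.3²·0.72 + 2²·9.1²·0.72] + 206.371 = 343.866 + 206.371 = 550.237.
Reliability = 550.237 / 706.611 = 0.7787.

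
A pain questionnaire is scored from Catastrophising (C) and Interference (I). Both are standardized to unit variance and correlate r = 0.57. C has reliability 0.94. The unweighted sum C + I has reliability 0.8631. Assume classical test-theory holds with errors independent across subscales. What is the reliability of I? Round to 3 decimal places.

0.630

Var(C+I) = 2 + 2·0.57 = 3.140.
True-score variance = ρ_C + ρ_I + 2·0.57, so 0.8631 = (0.94 + ρ_I + 1.14) / 3.140.
ρ_I = 0.8631·3.140 − 0.94 − 1.14 = 0.630.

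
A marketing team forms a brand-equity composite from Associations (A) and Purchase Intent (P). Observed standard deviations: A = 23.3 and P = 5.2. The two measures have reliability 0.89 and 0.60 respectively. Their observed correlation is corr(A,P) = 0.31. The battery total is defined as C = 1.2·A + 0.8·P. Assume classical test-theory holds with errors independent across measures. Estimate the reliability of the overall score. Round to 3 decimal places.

0.893

Var(C) = 1.2²·23.3² + 0.8²·5.2² + 2·[0.96·23.3·5.2·0.31] = 799.067 + 72.1144 = 871.182.
Under uncorrelated errors the observed covariances equal the true-score covariances, so only the own-variance terms attenuate.
True-score variance = [1.2²·23.3²·0.89 + 0.8²·5.2²·0.60] + 72.1144 = 706.151 + 72.1144 = 778.266.
Reliability = 778.266 / 871.182 = 0.893.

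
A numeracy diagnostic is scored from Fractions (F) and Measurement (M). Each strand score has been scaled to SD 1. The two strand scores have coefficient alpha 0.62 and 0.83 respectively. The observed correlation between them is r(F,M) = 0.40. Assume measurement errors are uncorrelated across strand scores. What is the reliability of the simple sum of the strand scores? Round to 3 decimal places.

Var(F+M) = 2 + 2·[0.40] = 2 + 0.8 = 2.8.
Under uncorrelated errors the observed covariances equal the true-score covariances, so only the own-variance terms attenuate.
True-score variance = [0.62 + 0.83] + 0.8 = 1.45 + 0.8 = 2.25.
Reliability = 2.25 / 2.8 = 0.804.

0.804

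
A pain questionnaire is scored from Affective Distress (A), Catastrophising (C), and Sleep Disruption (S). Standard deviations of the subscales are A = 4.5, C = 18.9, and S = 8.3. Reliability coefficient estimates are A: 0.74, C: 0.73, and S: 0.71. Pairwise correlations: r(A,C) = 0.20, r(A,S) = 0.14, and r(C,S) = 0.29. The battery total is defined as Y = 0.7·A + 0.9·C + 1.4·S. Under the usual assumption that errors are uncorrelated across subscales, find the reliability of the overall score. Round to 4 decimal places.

0.7936

Var(Y) = 0.7²·4.5² + 0.9²·18.9² + 1.4²·8.3² + 2·[0.63·4.5·18.9·0.20 + 0.98·4.5·8.3·0.14 + 1.26·18.9·8.3·0.29] = 434.287 + 146.322 = 580.609.
Under uncorrelated errors the observed covariances equal the true-score covariances, so only the own-variance terms attenuate.
True-score variance = [0.7²·4.5²·0.74 + 0.9²·18.9²·0.73 + 1.4²·8.3²·0.71] + 146.322 = 314.428 + 146.322 = 460.75.
Reliability = 460.75 / 580.609 = 0.7936.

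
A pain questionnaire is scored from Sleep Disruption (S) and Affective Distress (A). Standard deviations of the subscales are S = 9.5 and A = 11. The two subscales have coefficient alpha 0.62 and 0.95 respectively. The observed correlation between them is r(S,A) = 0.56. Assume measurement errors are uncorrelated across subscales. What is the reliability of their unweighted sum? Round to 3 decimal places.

Var(S+A) = 9.5² + 11² + 2·[9.5·11·0.56] = 211.25 + 117.04 = 328.29.
Because errors are independent across components, Cov(Tᵢ,Tⱼ) = Cov(Xᵢ,Xⱼ); the off-diagonal part of the true-score variance is the same as above.
True-score variance = [9.5²·0.62 + 11²·0.95] + 117.04 = 170.905 + 117.04 = 287.945.
Reliability = 287.945 / 328.29 = 0.877.

0.877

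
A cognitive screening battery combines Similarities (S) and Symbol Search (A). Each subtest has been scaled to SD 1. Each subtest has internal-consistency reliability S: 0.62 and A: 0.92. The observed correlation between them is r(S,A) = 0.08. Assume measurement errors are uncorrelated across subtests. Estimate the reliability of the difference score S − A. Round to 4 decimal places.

0.7500

Var(S−A) = 1 + 1 − 2·0.08 = 2 − 0.16 = 1.84.
Because errors are independent across components, Cov(Tᵢ,Tⱼ) = Cov(Xᵢ,Xⱼ); the off-diagonal part of the true-score variance is the same as above.
True-score variance = [0.62 + 0.92] − 0.16 = 1.54 − 0.16 = 1.38.
Reliability = 1.38 / 1.84 = 0.7500.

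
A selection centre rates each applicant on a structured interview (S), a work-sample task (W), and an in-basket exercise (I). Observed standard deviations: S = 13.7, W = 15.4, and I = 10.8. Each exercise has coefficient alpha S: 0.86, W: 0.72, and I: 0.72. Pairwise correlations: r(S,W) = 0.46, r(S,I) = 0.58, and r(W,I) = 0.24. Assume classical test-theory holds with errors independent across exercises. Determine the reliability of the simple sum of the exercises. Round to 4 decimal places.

Var(S+W+I) = 13.7² + 15.4² + 10.8² + 2·[13.7·15.4·0.46 + 13.7·10.8·0.58 + 15.4·10.8·0.24] = 541.49 + 445.569 = 987.059.
With uncorrelated errors the cross-covariances are all true-score covariance, so they carry over unchanged; only the diagonal terms shrink to ρᵢσᵢ².
True-score variance = [13.7²·0.86 + 15.4²·0.72 + 10.8²·0.72] + 445.569 = 416.149 + 445.569 = 861.718.
Reliability = 861.718 / 987.059 = 0.8730.

0.8730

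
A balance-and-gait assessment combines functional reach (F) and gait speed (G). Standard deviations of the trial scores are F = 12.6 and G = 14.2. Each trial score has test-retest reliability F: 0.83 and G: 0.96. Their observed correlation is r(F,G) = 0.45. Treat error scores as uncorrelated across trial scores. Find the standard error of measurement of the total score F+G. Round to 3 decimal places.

5.921

Var(total) = 360.4 + 161.028 = 521.428.
True-score variance = 325.345 + 161.028 = 486.373, so reliability = 0.9328.
Error variance = 521.428 − 486.373 = 35.0548; SEM = √35.0548 = 5.921.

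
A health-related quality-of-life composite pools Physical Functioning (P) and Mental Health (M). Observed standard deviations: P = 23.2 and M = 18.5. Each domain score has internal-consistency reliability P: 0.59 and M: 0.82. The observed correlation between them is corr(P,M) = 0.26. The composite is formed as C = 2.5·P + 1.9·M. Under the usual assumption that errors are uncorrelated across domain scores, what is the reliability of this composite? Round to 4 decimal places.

Var(C) = 2.5²·23.2² + 1.9²·18.5² + 2·[4.75·23.2·18.5·0.26] = 4599.52 + 1060.12 = 5659.65.
With uncorrelated errors the cross-covariances are all true-score covariance, so they carry over unchanged; only the diagonal terms shrink to ρᵢσᵢ².
True-score variance = [2.5²·23.2²·0.59 + 1.9²·18.5²·0.82] + 1060.12 = 2997.89 + 1060.12 = 4058.01.
Reliability = 4058.01 / 5659.65 = 0.7170.

0.7170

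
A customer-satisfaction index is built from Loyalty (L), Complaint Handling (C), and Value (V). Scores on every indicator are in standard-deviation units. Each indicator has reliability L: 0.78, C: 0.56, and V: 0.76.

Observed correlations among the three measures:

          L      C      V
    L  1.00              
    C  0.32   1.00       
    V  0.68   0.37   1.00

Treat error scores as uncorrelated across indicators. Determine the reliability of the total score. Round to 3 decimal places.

0.843

Var(L+C+V) = 3 + 2·[0.32 + 0.68 + 0.37] = 3 + 2.74 = 5.74.
Under uncorrelated errors the observed covariances equal the true-score covariances, so only the own-variance terms attenuate.
True-score variance = [0.78 + 0.56 + 0.76] + 2.74 = 2.1 + 2.74 = 4.84.
Reliability = 4.84 / 5.74 = 0.843.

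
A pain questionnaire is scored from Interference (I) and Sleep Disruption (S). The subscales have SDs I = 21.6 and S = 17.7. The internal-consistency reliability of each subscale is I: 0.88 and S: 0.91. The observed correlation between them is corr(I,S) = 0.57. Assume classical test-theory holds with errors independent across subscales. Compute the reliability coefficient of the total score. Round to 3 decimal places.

0.931

Var(I+S) = 21.6² + 17.7² + 2·[21.6·17.7·0.57] = 779.85 + 435.845 = 1215.69.
Under uncorrelated errors the observed covariances equal the true-score covariances, so only the own-variance terms attenuate.
True-score variance = [21.6²·0.88 + 17.7²·0.91] + 435.845 = 695.667 + 435.845 = 1131.51.
Reliability = 1131.51 / 1215.69 = 0.931.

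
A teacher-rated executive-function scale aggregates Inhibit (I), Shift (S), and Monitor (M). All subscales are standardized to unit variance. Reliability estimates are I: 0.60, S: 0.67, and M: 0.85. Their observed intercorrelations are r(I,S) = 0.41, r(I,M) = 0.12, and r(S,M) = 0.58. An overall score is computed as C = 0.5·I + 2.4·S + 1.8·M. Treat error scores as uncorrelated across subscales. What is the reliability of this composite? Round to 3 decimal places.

Var(C) = 0.5² + 2.4² + 1.8² + 2·[1.2·0.41 + 0.9·0.12 + 4.32·0.58] = 9.25 + 6.2112 = 15.4612.
Because errors are independent across components, Cov(Tᵢ,Tⱼ) = Cov(Xᵢ,Xⱼ); the off-diagonal part of the true-score variance is the same as above.
True-score variance = [0.5²·0.60 + 2.4²·0.67 + 1.8²·0.85] + 6.2112 = 6.7632 + 6.2112 = 12.9744.
Reliability = 12.9744 / 15.4612 = 0.839.

0.839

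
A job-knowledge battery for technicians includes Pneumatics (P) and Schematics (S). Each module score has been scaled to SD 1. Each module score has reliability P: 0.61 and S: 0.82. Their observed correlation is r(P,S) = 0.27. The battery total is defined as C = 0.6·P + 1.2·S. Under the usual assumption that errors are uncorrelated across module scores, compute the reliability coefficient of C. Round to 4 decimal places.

0.8174

Var(C) = 0.6² + 1.2² + 2·[0.72·0.27] = 1.8 + 0.3888 = 2.1888.
Because errors are independent across components, Cov(Tᵢ,Tⱼ) = Cov(Xᵢ,Xⱼ); the off-diagonal part of the true-score variance is the same as above.
True-score variance = [0.6²·0.61 + 1.2²·0.82] + 0.3888 = 1.4004 + 0.3888 = 1.7892.
Reliability = 1.7892 / 2.1888 = 0.8174.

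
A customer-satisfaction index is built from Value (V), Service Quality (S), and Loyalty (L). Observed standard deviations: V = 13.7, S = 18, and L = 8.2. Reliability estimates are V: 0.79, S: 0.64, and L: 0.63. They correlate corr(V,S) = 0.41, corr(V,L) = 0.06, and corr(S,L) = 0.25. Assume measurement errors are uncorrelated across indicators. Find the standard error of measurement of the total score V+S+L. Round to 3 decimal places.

13.451

Var(total) = 578.93 + 289.493 = 868.423.
True-score variance = 397.996 + 289.493 = 687.489, so reliability = 0.7917.
Error variance = 868.423 − 687.489 = 180.934; SEM = √180.934 = 13.451.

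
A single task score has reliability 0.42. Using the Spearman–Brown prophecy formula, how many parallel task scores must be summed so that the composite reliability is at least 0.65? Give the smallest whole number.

3

k ≥ ρ*(1−ρ₁)/(ρ₁(1−ρ*)) = 0.65·0.58 / (0.42·0.35) = 2.565.
Smallest integer k = 3.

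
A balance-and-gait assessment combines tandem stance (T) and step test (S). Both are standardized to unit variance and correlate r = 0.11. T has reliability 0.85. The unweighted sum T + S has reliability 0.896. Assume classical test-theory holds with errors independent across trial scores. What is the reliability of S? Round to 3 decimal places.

0.919

Var(T+S) = 2 + 2·0.11 = 2.220.
True-score variance = ρ_T + ρ_S + 2·0.11, so 0.896 = (0.85 + ρ_S + 0.22) / 2.220.
ρ_S = 0.896·2.220 − 0.85 − 0.22 = 0.919.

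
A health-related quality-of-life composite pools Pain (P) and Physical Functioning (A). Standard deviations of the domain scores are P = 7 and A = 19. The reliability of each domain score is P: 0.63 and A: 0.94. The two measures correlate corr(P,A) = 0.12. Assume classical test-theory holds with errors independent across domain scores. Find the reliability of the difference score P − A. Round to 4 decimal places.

Var(P−A) = 7² + 19² − 2·7·19·0.12 = 410 − 31.92 = 378.08.
Under uncorrelated errors the observed covariances equal the true-score covariances, so only the own-variance terms attenuate.
True-score variance = [7²·0.63 + 19²·0.94] − 31.92 = 370.21 − 31.92 = 338.29.
Reliability = 338.29 / 378.08 = 0.8948.

0.8948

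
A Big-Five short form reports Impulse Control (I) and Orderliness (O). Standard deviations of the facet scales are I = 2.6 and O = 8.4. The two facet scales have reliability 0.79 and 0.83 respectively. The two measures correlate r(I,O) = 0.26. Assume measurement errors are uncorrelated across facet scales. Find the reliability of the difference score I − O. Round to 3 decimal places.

0.797

Var(I−O) = 2.6² + 8.4² − 2·2.6·8.4·0.26 = 77.32 − 11.3568 = 65.9632.
Under uncorrelated errors the observed covariances equal the true-score covariances, so only the own-variance terms attenuate.
True-score variance = [2.6²·0.79 + 8.4²·0.83] − 11.3568 = 63.9052 − 11.3568 = 52.5484.
Reliability = 52.5484 / 65.9632 = 0.797.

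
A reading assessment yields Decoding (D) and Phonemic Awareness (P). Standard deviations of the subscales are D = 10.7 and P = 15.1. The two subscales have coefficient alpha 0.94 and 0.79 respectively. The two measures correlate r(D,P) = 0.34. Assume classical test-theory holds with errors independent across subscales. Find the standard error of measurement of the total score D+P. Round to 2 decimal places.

Var(total) = 342.5 + 109.868 = 452.368.
True-score variance = 287.748 + 109.868 = 397.616, so reliability = 0.8790.
Error variance = 452.368 − 397.616 = 54.7515; SEM = √54.7515 = 7.40.

7.40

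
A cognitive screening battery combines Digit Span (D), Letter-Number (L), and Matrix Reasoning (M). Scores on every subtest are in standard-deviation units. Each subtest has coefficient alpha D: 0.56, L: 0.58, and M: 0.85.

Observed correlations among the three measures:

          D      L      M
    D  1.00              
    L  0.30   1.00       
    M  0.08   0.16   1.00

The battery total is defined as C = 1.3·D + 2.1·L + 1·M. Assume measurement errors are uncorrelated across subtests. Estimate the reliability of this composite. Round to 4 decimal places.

Var(C) = 1.3² + 2.1² + 1 + 2·[2.73·0.30 + 1.3·0.08 + 2.1·0.16] = 7.1 + 2.518 = 9.618.
With uncorrelated errors the cross-covariances are all true-score covariance, so they carry over unchanged; only the diagonal terms shrink to ρᵢσᵢ².
True-score variance = [1.3²·0.56 + 2.1²·0.58 + 0.85] + 2.518 = 4.3542 + 2.518 = 6.8722.
Reliability = 6.8722 / 9.618 = 0.7145.

0.7145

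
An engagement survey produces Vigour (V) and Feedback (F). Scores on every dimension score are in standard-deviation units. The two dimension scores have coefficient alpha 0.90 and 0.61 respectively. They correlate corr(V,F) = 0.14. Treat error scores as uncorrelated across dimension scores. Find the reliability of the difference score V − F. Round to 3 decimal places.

Var(V−F) = 1 + 1 − 2·0.14 = 2 − 0.28 = 1.72.
With uncorrelated errors the cross-covariances are all true-score covariance, so they carry over unchanged; only the diagonal terms shrink to ρᵢσᵢ².
True-score variance = [0.90 + 0.61] − 0.28 = 1.51 − 0.28 = 1.23.
Reliability = 1.23 / 1.72 = 0.715.

0.715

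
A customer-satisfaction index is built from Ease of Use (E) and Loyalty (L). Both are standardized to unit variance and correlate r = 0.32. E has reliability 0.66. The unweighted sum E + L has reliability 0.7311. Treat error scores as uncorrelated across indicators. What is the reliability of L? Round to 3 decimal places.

0.630

Var(E+L) = 2 + 2·0.32 = 2.640.
True-score variance = ρ_E + ρ_L + 2·0.32, so 0.7311 = (0.66 + ρ_L + 0.64) / 2.640.
ρ_L = 0.7311·2.640 − 0.66 − 0.64 = 0.630.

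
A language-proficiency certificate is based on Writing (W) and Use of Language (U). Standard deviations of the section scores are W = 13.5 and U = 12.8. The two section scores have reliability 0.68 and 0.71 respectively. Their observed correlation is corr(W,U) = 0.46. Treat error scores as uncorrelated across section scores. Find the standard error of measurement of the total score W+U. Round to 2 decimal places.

Var(total) = 346.09 + 158.976 = 505.066.
True-score variance = 240.256 + 158.976 = 399.232, so reliability = 0.7905.
Error variance = 505.066 − 399.232 = 105.834; SEM = √105.834 = 10.29.

10.29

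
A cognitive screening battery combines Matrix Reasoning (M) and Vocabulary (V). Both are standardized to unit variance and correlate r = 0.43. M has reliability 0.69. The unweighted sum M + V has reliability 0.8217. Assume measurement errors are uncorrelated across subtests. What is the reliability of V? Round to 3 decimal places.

Var(M+V) = 2 + 2·0.43 = 2.860.
True-score variance = ρ_M + ρ_V + 2·0.43, so 0.8217 = (0.69 + ρ_V + 0.86) / 2.860.
ρ_V = 0.8217·2.860 − 0.69 − 0.86 = 0.800.

0.800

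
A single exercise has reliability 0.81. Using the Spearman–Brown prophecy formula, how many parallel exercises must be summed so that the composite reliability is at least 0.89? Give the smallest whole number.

k ≥ ρ*(1−ρ₁)/(ρ₁(1−ρ*)) = 0.89·0.19 / (0.81·0.11) = 1.898.
Smallest integer k = 2.

2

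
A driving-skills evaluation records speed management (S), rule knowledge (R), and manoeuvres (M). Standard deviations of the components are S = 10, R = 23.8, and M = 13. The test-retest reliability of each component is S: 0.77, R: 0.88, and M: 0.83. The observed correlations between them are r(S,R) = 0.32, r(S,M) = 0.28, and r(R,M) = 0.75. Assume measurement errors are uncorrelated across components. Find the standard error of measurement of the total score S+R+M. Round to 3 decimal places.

Var(total) = 835.44 + 689.22 = 1524.66.
True-score variance = 715.737 + 689.22 = 1404.96, so reliability = 0.9215.
Error variance = 1524.66 − 1404.96 = 119.703; SEM = √119.703 = 10.941.

10.941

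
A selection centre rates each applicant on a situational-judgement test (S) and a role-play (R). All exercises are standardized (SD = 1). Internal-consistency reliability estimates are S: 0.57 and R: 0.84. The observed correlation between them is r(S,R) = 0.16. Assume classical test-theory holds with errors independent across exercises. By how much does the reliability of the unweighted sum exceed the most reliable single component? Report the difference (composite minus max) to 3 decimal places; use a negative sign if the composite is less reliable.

-0.094

Var(sum) = 2 + 0.32 = 2.32; true-score variance = 1.41 + 0.32 = 1.73; composite reliability = 0.7457.
Max component reliability = 0.8400.
Difference = 0.7457 − 0.8400 = -0.094.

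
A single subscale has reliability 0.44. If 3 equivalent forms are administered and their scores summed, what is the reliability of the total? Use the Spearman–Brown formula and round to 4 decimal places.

0.7021

ρ_k = kρ / (1 + (k−1)ρ) = 3·0.44 / (1 + 2·0.44) = 1.320 / 1.880 = 0.7021.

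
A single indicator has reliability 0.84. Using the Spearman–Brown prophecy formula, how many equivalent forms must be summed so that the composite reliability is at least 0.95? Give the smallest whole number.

4

k ≥ ρ*(1−ρ₁)/(ρ₁(1−ρ*)) = 0.95·0.16 / (0.84·0.05) = 3.619.
Smallest integer k = 4.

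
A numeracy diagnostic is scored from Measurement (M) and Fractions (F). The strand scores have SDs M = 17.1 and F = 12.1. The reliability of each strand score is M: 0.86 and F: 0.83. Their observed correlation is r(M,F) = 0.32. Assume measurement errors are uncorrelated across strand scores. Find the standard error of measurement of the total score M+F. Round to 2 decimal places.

8.11

Var(total) = 438.82 + 132.422 = 571.242.
True-score variance = 372.993 + 132.422 = 505.415, so reliability = 0.8848.
Error variance = 571.242 − 505.415 = 65.8271; SEM = √65.8271 = 8.11.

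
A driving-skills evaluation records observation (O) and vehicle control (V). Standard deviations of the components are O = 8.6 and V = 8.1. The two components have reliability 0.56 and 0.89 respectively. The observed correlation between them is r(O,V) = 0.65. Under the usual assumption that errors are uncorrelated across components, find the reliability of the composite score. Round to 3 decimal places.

0.827

Var(O+V) = 8.6² + 8.1² + 2·[8.6·8.1·0.65] = 139.57 + 90.558 = 230.128.
Because errors are independent across components, Cov(Tᵢ,Tⱼ) = Cov(Xᵢ,Xⱼ); the off-diagonal part of the true-score variance is the same as above.
True-score variance = [8.6²·0.56 + 8.1²·0.89] + 90.558 = 99.8105 + 90.558 = 190.368.
Reliability = 190.368 / 230.128 = 0.827.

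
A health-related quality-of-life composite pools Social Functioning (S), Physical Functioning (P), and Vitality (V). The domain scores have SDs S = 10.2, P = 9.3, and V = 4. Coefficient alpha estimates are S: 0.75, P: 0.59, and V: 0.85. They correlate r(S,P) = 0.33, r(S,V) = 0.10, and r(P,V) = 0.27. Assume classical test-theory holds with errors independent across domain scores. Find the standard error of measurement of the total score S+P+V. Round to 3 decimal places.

7.992

Var(total) = 206.53 + 90.8556 = 297.386.
True-score variance = 142.659 + 90.8556 = 233.515, so reliability = 0.7852.
Error variance = 297.386 − 233.515 = 63.8709; SEM = √63.8709 = 7.992.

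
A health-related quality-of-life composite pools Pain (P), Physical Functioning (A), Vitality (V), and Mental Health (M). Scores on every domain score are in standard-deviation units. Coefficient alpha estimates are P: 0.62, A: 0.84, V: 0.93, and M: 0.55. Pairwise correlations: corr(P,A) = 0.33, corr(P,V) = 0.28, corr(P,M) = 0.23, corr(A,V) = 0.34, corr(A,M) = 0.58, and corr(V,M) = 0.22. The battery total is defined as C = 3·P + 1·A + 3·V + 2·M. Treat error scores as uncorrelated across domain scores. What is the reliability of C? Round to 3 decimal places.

0.849

Var(C) = 3² + 1 + 3² + 2² + 2·[3·0.33 + 9·0.28 + 6·0.23 + 3·0.34 + 2·0.58 + 6·0.22] = 23 + 16.78 = 39.78.
With uncorrelated errors the cross-covariances are all true-score covariance, so they carry over unchanged; only the diagonal terms shrink to ρᵢσᵢ².
True-score variance = [3²·0.62 + 0.84 + 3²·0.93 + 2²·0.55] + 16.78 = 16.99 + 16.78 = 33.77.
Reliability = 33.77 / 39.78 = 0.849.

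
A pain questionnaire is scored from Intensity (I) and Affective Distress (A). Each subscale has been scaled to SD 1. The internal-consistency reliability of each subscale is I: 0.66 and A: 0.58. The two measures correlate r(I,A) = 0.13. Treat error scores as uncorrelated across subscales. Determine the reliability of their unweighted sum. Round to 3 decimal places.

0.664

Var(I+A) = 2 + 2·[0.13] = 2 + 0.26 = 2.26.
With uncorrelated errors the cross-covariances are all true-score covariance, so they carry over unchanged; only the diagonal terms shrink to ρᵢσᵢ².
True-score variance = [0.66 + 0.58] + 0.26 = 1.24 + 0.26 = 1.5.
Reliability = 1.5 / 2.26 = 0.664.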